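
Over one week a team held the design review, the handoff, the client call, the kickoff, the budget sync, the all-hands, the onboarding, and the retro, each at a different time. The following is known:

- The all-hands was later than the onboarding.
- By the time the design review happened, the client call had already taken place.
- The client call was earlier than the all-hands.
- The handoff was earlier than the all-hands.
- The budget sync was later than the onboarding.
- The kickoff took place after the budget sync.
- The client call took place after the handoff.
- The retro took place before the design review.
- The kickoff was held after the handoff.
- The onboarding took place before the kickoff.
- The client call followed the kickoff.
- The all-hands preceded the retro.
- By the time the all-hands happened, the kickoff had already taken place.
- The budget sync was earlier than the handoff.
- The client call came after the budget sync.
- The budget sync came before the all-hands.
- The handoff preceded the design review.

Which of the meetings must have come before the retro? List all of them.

the all-hands, the budget sync, the client call, the handoff, the kickoff, the onboarding

Directly stated before the retro: the all-hands.
The budget sync reaches the retro via the budget sync → the all-hands → the retro.
The client call reaches the retro via the client call → the all-hands → the retro.
The handoff reaches the retro via the handoff → the all-hands → the retro.
Likewise the kickoff and the onboarding each reach the retro by chaining the stated constraints.
No chain forces the design review ahead of the retro.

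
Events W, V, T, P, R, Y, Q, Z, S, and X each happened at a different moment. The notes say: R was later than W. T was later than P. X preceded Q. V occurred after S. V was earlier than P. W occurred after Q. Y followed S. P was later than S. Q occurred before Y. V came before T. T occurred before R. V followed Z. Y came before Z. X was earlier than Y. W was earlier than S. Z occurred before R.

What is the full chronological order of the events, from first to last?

The constraints fix every adjacent pair, so only one ordering works:
X → Q → W → S → Y → Z → V → P → T → R.

X, Q, W, S, Y, Z, V, P, T, R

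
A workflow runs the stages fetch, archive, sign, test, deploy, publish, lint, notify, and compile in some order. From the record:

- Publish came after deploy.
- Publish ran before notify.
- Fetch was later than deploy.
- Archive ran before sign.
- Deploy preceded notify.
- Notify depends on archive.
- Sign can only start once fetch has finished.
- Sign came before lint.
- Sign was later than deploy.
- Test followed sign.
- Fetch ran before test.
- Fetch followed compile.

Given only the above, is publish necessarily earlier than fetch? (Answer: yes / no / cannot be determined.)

cannot be determined

No chain of stated constraints runs from publish to fetch, and none runs from fetch to publish either.
So the relative order of publish and fetch is not fixed by the given facts.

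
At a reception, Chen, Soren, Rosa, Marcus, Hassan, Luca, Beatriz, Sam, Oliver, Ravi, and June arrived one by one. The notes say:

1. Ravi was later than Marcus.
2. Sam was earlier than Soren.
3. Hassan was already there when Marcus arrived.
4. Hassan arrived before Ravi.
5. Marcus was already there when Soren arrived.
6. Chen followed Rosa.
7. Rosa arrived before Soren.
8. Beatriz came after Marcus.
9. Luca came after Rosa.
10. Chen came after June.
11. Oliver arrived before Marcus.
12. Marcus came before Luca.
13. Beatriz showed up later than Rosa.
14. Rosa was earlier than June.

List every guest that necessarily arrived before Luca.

Hassan, Marcus, Oliver, Rosa

Directly stated before Luca: Marcus and Rosa.
Hassan reaches Luca via Hassan → Marcus → Luca.
Oliver reaches Luca via Oliver → Marcus → Luca.
No chain forces Ravi (or any of the others) ahead of Luca.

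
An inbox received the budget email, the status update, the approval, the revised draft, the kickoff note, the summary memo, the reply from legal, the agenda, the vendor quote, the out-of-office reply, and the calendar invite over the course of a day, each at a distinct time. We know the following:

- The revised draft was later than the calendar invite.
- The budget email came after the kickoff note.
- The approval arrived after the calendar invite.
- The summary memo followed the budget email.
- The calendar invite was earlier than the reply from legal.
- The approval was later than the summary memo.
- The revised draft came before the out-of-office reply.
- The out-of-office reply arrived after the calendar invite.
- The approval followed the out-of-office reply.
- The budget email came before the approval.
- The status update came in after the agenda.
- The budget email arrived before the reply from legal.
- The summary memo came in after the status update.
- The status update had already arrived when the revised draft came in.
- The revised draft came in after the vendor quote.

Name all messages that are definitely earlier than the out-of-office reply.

the agenda, the calendar invite, the revised draft, the status update, the vendor quote

Directly stated before the out-of-office reply: the calendar invite and the revised draft.
The agenda reaches the out-of-office reply via the agenda → the status update → the revised draft → the out-of-office reply.
The status update reaches the out-of-office reply via the status update → the revised draft → the out-of-office reply.
The vendor quote reaches the out-of-office reply via the vendor quote → the revised draft → the out-of-office reply.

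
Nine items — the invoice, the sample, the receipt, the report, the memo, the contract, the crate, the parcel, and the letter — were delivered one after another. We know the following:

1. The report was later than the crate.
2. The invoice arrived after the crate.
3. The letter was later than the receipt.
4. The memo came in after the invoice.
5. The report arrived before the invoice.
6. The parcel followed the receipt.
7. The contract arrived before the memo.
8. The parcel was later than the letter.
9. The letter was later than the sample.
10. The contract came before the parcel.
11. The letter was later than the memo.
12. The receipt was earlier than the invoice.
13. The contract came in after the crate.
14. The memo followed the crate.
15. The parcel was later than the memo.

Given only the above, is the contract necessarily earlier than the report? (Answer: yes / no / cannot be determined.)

No chain of stated constraints runs from the contract to the report, and none runs from the report to the contract either.
So the relative order of the contract and the report is not fixed by the given facts.

cannot be determined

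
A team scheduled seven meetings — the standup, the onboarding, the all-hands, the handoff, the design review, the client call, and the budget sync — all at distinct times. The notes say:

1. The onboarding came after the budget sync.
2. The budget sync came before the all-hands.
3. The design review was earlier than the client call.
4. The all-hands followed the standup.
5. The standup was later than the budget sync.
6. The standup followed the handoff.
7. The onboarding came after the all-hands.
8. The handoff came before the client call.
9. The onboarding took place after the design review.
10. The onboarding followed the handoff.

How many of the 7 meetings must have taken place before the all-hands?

3

Directly stated before the all-hands: the budget sync and the standup.
The handoff reaches the all-hands via the handoff → the standup → the all-hands.
That's the budget sync, the handoff, and the standup — 3 in all.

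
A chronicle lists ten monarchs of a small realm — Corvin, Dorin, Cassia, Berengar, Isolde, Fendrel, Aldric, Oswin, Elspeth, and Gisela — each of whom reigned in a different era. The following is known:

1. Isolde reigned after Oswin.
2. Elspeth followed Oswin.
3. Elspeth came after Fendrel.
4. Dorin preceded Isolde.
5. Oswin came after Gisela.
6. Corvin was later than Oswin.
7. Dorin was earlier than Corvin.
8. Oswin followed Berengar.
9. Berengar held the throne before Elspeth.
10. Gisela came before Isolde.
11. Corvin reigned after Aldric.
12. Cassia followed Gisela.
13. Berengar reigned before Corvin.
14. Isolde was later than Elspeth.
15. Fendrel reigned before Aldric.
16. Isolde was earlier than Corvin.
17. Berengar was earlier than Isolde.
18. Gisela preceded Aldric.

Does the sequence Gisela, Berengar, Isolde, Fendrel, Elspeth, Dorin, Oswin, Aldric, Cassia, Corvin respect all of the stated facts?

The constraints require Oswin before Isolde, but in the proposed sequence Isolde appears ahead of Oswin. That one violation is enough.

no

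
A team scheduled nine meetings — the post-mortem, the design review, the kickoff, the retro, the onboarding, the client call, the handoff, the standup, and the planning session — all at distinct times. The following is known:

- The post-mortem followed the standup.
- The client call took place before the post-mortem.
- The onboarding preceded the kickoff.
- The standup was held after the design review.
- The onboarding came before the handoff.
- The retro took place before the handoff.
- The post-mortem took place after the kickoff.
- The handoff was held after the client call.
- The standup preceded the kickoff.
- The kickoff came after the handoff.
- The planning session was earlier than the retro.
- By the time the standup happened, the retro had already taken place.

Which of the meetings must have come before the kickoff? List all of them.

Directly stated before the kickoff: the handoff, the onboarding, and the standup.
The client call reaches the kickoff via the client call → the handoff → the kickoff.
The design review reaches the kickoff via the design review → the standup → the kickoff.
The planning session reaches the kickoff via the planning session → the retro → the standup → the kickoff.
Likewise the retro reaches the kickoff by chaining the stated constraints.
No chain forces the post-mortem ahead of the kickoff.

the client call, the design review, the handoff, the onboarding, the planning session, the retro, the standup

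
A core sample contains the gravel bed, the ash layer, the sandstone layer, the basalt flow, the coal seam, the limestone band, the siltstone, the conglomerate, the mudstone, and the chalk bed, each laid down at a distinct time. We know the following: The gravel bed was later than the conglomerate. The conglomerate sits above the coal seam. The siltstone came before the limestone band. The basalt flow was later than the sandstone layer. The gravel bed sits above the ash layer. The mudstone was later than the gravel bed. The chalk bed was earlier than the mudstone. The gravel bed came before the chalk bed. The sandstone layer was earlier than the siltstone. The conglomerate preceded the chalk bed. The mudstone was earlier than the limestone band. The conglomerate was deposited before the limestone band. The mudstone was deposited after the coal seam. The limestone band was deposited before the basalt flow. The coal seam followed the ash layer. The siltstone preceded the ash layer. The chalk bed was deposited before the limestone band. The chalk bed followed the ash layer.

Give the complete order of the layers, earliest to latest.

the sandstone layer, the siltstone, the ash layer, the coal seam, the conglomerate, the gravel bed, the chalk bed, the mudstone, the limestone band, the basalt flow

The constraints fix every adjacent pair, so only one ordering works:
the sandstone layer → the siltstone → the ash layer → the coal seam → the conglomerate → the gravel bed → the chalk bed → the mudstone → the limestone band → the basalt flow.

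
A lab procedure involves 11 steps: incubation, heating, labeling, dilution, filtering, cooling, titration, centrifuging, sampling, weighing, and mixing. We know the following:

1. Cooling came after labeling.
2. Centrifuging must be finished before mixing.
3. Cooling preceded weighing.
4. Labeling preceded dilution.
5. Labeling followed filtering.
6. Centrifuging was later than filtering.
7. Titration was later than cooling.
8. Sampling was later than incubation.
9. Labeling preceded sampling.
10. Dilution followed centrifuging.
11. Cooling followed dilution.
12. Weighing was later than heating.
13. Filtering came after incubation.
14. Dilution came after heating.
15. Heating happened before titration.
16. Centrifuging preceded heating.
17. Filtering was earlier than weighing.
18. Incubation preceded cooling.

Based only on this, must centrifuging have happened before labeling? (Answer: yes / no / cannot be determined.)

cannot be determined

No chain of stated constraints runs from centrifuging to labeling, and none runs from labeling to centrifuging either.
So the relative order of centrifuging and labeling is not fixed by the given facts.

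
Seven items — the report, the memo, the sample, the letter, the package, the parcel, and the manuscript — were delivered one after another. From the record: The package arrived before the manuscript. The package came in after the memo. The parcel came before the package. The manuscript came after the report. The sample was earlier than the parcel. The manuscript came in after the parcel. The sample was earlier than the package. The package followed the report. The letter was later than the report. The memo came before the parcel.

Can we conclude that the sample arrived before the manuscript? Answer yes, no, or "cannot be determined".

Chain the constraints: the sample → the parcel → the manuscript. Each link is directly stated, so the sample comes before the manuscript.

yes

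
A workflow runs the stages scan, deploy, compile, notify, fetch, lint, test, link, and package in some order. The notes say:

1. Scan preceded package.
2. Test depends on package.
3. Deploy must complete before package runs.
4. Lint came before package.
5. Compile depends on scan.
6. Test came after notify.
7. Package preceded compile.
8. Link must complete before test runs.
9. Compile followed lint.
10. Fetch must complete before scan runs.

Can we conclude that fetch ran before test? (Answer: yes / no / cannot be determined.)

yes

Chain the constraints: fetch → scan → package → test. Each link is directly stated, so fetch comes before test.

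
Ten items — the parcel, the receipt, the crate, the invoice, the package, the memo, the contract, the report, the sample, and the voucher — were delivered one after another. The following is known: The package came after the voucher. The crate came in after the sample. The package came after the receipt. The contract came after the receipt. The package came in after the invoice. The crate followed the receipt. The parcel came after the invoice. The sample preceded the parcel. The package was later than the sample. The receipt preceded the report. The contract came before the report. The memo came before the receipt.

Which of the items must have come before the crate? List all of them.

the memo, the receipt, the sample

Directly stated before the crate: the receipt and the sample.
The memo reaches the crate via the memo → the receipt → the crate.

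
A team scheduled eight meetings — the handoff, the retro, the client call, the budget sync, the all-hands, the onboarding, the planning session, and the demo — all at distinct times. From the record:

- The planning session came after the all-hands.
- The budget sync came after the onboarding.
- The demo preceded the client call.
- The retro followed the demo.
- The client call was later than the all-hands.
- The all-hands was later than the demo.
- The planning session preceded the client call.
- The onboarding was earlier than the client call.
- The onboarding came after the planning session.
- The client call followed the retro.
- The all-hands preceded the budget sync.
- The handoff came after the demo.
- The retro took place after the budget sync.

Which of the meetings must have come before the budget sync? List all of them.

the all-hands, the demo, the onboarding, the planning session

Directly stated before the budget sync: the all-hands and the onboarding.
The demo reaches the budget sync via the demo → the all-hands → the budget sync.
The planning session reaches the budget sync via the planning session → the onboarding → the budget sync.
No chain forces the retro (or any of the others) ahead of the budget sync.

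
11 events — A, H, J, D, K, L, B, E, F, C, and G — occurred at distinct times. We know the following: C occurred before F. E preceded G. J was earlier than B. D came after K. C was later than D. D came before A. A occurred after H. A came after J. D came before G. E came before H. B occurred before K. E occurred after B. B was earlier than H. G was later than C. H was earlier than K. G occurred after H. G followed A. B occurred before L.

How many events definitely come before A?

6

Directly stated before A: D, H, and J.
B reaches A via B → H → A.
E reaches A via E → H → A.
K reaches A via K → D → A.
No chain forces C (or any of the others) ahead of A.
That's B, D, E, H, J, and K — 6 in all.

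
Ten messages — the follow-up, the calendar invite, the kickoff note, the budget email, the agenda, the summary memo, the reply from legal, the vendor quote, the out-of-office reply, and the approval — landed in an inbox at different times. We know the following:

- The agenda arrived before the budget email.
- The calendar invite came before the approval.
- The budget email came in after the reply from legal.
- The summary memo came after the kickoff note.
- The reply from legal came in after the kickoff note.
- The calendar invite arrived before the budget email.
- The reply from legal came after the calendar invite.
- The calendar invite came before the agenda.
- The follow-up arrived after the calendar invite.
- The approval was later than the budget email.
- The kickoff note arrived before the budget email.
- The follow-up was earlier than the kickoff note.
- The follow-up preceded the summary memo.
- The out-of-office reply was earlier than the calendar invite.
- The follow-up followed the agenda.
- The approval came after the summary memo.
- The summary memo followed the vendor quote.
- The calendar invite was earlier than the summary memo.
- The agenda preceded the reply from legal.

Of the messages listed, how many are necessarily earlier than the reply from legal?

5

Directly stated before the reply from legal: the agenda, the calendar invite, and the kickoff note.
The follow-up reaches the reply from legal via the follow-up → the kickoff note → the reply from legal.
The out-of-office reply reaches the reply from legal via the out-of-office reply → the calendar invite → the reply from legal.
No chain forces the approval (or any of the others) ahead of the reply from legal.
That's the agenda, the calendar invite, the follow-up, the kickoff note, and the out-of-office reply — 5 in all.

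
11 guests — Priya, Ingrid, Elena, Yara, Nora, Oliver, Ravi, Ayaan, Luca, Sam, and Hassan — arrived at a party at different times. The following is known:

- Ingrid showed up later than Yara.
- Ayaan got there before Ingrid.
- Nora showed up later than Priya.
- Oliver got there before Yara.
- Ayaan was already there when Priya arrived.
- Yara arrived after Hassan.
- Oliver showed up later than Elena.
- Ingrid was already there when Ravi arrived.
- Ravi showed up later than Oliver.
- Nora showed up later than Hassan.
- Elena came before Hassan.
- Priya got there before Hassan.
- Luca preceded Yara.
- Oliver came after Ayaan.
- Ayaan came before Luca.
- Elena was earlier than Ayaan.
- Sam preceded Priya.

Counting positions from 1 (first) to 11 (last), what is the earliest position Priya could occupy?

4

Ayaan, Elena, and Sam must all come before Priya — 3 forced predecessors.
Nothing else is forced ahead of Priya, so their earliest slot is position 3 + 1 = 4.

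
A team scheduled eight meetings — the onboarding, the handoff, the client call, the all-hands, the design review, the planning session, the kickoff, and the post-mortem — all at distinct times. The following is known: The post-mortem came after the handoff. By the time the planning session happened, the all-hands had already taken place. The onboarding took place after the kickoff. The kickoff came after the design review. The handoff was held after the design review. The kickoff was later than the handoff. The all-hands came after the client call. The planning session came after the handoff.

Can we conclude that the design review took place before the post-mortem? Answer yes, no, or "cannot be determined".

yes

Chain the constraints: the design review → the handoff → the post-mortem. Each link is directly stated, so the design review comes before the post-mortem.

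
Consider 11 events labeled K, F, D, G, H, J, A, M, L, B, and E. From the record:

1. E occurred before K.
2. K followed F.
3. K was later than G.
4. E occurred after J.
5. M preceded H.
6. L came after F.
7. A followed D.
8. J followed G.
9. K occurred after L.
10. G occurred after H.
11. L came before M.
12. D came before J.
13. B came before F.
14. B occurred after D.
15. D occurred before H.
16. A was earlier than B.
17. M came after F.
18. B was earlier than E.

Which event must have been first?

D has a chain of constraints placing it before every other event, so D must be first.

D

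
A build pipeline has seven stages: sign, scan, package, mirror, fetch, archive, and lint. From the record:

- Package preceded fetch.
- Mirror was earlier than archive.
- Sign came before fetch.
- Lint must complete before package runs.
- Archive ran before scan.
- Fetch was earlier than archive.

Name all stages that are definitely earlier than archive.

fetch, lint, mirror, package, sign

Directly stated before archive: fetch and mirror.
Lint reaches archive via lint → package → fetch → archive.
Package reaches archive via package → fetch → archive.
Sign reaches archive via sign → fetch → archive.
No chain forces scan ahead of archive.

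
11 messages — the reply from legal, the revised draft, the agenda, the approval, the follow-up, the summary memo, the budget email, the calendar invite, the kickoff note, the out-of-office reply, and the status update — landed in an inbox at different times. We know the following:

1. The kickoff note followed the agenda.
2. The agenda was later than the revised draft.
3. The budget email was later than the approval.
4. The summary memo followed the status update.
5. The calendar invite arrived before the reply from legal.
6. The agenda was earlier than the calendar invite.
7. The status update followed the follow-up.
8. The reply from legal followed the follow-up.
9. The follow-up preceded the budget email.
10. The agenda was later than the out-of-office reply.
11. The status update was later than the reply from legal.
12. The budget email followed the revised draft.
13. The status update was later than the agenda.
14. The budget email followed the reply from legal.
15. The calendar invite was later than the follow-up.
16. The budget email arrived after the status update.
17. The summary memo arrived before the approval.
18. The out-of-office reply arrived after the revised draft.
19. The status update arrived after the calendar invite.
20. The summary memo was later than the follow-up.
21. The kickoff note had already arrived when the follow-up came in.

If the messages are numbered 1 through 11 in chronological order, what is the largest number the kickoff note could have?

4

The kickoff note must come before the approval, the budget email, the calendar invite, the follow-up, the reply from legal, the status update, and the summary memo — 7 messages forced after it.
Everything else can be placed before the kickoff note in some valid order, so the kickoff note can sit as late as position 11 − 7 = 4.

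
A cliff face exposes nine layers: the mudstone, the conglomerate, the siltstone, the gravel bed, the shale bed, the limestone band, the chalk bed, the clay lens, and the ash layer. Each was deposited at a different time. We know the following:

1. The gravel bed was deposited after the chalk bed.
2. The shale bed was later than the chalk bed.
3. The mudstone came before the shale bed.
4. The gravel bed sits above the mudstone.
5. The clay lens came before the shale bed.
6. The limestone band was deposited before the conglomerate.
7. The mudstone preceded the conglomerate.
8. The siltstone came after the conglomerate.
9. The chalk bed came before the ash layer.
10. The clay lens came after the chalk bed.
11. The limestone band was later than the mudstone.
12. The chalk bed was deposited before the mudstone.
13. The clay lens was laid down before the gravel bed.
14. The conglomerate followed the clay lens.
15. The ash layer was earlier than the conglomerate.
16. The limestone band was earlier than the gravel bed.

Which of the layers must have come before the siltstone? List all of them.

the ash layer, the chalk bed, the clay lens, the conglomerate, the limestone band, the mudstone

Directly stated before the siltstone: the conglomerate.
The ash layer reaches the siltstone via the ash layer → the conglomerate → the siltstone.
The chalk bed reaches the siltstone via the chalk bed → the clay lens → the conglomerate → the siltstone.
The clay lens reaches the siltstone via the clay lens → the conglomerate → the siltstone.
Likewise the limestone band and the mudstone each reach the siltstone by chaining the stated constraints.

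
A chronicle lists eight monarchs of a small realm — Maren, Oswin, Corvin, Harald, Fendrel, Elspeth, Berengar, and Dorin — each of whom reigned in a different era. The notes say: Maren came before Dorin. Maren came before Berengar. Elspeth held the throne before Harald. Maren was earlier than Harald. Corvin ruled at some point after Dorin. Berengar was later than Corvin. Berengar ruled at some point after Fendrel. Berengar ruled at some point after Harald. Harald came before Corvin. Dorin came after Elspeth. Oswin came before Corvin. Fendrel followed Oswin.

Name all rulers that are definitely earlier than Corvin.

Directly stated before Corvin: Dorin, Harald, and Oswin.
Elspeth reaches Corvin via Elspeth → Dorin → Corvin.
Maren reaches Corvin via Maren → Dorin → Corvin.
No chain forces Berengar (or any of the others) ahead of Corvin.

Dorin, Elspeth, Harald, Maren, Oswin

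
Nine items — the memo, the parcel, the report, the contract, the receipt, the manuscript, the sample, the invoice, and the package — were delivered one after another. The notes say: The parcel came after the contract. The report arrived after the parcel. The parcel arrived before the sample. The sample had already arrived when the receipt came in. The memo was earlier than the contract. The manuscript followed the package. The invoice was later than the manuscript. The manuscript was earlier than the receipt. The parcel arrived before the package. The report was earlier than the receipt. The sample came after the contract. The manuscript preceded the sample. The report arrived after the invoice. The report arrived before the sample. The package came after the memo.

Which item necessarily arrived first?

The memo has a chain of constraints placing it before every other item, so the memo must be first.

the memo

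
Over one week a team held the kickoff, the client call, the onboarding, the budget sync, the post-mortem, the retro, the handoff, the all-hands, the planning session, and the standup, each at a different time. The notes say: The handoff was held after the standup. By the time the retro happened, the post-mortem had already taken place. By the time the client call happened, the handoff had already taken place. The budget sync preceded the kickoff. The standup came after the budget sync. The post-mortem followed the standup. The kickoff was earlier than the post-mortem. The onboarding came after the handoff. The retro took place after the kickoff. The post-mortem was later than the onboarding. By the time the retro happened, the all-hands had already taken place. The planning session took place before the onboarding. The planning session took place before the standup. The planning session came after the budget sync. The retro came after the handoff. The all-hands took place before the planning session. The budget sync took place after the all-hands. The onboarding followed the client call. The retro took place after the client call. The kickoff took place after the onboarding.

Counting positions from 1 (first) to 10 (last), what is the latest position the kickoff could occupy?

8

The kickoff must come before the post-mortem and the retro — 2 meetings forced after it.
Everything else can be placed before the kickoff in some valid order, so the kickoff can sit as late as position 10 − 2 = 8.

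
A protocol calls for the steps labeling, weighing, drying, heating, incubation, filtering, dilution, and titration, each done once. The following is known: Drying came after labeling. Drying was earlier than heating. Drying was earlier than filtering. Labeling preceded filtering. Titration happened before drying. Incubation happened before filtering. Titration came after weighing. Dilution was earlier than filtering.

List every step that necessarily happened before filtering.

Directly stated before filtering: dilution, drying, incubation, and labeling.
Titration reaches filtering via titration → drying → filtering.
Weighing reaches filtering via weighing → titration → drying → filtering.

dilution, drying, incubation, labeling, titration, weighing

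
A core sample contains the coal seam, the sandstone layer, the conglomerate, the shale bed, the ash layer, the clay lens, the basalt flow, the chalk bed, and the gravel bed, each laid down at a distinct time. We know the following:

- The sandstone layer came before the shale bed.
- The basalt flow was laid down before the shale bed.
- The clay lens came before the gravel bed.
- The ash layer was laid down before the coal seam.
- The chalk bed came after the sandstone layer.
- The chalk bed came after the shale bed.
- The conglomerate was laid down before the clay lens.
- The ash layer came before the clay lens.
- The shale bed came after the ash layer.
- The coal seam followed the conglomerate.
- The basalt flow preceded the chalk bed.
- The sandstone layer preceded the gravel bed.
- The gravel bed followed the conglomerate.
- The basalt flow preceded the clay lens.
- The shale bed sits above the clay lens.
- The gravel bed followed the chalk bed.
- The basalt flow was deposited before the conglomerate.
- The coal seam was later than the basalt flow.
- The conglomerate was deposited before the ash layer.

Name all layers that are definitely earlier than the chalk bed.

the ash layer, the basalt flow, the clay lens, the conglomerate, the sandstone layer, the shale bed

Directly stated before the chalk bed: the basalt flow, the sandstone layer, and the shale bed.
The ash layer reaches the chalk bed via the ash layer → the shale bed → the chalk bed.
The clay lens reaches the chalk bed via the clay lens → the shale bed → the chalk bed.
The conglomerate reaches the chalk bed via the conglomerate → the clay lens → the shale bed → the chalk bed.
No chain forces the coal seam (or any of the others) ahead of the chalk bed.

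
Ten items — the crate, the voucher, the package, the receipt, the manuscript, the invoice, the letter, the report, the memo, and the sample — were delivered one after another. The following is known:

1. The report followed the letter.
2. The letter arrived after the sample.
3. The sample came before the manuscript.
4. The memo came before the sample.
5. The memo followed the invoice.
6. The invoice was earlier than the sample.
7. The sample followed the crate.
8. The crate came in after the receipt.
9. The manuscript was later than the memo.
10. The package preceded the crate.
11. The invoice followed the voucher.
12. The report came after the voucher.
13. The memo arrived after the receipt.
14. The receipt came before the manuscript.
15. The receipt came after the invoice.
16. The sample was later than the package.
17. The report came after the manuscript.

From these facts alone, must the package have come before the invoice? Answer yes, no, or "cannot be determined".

cannot be determined

No chain of stated constraints runs from the package to the invoice, and none runs from the invoice to the package either.
So the relative order of the package and the invoice is not fixed by the given facts.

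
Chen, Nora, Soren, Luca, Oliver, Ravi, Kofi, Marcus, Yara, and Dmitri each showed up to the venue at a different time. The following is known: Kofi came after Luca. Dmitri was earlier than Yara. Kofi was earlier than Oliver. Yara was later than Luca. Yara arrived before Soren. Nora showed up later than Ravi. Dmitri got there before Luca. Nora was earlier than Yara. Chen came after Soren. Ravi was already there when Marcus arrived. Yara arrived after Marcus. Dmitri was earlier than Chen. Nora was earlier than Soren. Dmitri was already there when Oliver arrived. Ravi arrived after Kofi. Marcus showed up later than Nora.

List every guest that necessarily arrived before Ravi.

Dmitri, Kofi, Luca

Directly stated before Ravi: Kofi.
Dmitri reaches Ravi via Dmitri → Luca → Kofi → Ravi.
Luca reaches Ravi via Luca → Kofi → Ravi.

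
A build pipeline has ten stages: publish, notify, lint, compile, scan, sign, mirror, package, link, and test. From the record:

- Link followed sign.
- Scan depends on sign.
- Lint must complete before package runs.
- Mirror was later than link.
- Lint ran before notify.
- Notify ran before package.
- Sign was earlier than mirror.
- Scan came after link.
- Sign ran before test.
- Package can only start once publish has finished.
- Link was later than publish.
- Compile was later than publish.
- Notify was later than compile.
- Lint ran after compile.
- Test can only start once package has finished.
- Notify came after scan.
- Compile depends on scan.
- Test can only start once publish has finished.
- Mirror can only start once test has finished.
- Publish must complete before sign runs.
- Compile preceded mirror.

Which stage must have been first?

Publish has a chain of constraints placing it before every other stage, so publish must be first.

publish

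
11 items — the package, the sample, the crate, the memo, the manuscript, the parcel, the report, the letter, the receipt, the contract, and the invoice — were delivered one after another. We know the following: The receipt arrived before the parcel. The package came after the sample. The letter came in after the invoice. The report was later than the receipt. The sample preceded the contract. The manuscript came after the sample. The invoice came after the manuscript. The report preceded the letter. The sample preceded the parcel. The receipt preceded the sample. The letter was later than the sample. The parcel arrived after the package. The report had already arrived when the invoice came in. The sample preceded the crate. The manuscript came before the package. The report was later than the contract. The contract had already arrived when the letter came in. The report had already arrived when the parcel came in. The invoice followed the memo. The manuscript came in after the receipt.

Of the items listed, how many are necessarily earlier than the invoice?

Directly stated before the invoice: the manuscript, the memo, and the report.
The contract reaches the invoice via the contract → the report → the invoice.
The receipt reaches the invoice via the receipt → the report → the invoice.
The sample reaches the invoice via the sample → the manuscript → the invoice.
No chain forces the letter (or any of the others) ahead of the invoice.
That's the contract, the manuscript, the memo, the receipt, the report, and the sample — 6 in all.

6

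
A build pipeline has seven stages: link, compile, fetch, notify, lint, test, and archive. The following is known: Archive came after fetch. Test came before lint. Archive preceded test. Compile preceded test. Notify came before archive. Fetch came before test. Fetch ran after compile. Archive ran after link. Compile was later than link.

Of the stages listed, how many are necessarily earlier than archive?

Directly stated before archive: fetch, link, and notify.
Compile reaches archive via compile → fetch → archive.
That's compile, fetch, link, and notify — 4 in all.

4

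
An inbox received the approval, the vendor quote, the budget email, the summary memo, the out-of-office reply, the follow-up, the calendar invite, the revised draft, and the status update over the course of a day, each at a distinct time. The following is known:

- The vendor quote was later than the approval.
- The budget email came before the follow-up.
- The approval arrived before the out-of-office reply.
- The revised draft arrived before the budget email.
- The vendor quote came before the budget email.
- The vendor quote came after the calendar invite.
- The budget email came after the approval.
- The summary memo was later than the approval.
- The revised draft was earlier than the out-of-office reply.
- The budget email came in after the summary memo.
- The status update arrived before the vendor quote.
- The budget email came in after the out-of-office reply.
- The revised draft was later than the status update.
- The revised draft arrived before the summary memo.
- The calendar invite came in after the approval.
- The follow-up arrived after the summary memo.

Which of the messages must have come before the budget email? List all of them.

the approval, the calendar invite, the out-of-office reply, the revised draft, the status update, the summary memo, the vendor quote

Directly stated before the budget email: the approval, the out-of-office reply, the revised draft, the summary memo, and the vendor quote.
The calendar invite reaches the budget email via the calendar invite → the vendor quote → the budget email.
The status update reaches the budget email via the status update → the vendor quote → the budget email.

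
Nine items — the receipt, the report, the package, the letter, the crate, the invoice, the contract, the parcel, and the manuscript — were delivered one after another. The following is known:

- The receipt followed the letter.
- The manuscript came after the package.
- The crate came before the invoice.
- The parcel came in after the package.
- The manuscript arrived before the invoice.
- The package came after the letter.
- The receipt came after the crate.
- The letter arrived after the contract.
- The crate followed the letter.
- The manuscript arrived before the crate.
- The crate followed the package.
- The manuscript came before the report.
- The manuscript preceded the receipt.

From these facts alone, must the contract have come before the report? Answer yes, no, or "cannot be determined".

yes

Chain the constraints: the contract → the letter → the package → the manuscript → the report. Each link is directly stated, so the contract comes before the report.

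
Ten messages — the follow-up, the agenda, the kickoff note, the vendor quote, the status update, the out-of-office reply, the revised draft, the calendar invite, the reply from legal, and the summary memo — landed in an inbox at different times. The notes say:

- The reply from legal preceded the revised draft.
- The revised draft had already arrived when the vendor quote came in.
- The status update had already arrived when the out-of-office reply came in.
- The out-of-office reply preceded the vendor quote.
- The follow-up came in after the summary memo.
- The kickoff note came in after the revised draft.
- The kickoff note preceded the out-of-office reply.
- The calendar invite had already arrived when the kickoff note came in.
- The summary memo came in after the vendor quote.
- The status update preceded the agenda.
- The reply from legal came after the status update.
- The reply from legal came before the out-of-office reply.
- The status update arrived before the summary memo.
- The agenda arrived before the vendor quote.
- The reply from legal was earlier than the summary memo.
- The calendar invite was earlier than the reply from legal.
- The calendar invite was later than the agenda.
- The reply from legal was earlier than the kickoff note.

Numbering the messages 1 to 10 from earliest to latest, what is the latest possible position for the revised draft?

The revised draft must come before the follow-up, the kickoff note, the out-of-office reply, the summary memo, and the vendor quote — 5 messages forced after it.
Everything else can be placed before the revised draft in some valid order, so the revised draft can sit as late as position 10 − 5 = 5.

5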